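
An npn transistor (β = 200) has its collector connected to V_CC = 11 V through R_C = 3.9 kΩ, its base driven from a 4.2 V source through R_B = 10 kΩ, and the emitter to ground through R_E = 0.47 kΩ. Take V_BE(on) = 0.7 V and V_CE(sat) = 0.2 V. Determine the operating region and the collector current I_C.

Assume active: I_B = (4.2 − 0.7)/(10 + 201×0.47) = 0.0335 mA, I_C = β·I_B = 6.7 mA.
Then V_CE = 11 − 6.7×3.9 − 6.73×0.47 = -18.3 V < 0.2 V — the active assumption fails.
Re-solve with V_CE = 0.2 V. KCL at the emitter: V_E/R_E = (V_BB−0.7−V_E)/R_B + (V_CC−0.2−V_E)/R_C, giving V_E = 1.26 V.
I_C = (V_CC − 0.2 − V_E)/R_C = (10.8 − 1.26)/3.9 = 2.45 mA.
Check: I_B = (3.5 − 1.26)/10 = 0.224 mA, and β·I_B = 44.9 mA > I_C, confirming saturation.

saturation; I_C ≈ 2.4 mA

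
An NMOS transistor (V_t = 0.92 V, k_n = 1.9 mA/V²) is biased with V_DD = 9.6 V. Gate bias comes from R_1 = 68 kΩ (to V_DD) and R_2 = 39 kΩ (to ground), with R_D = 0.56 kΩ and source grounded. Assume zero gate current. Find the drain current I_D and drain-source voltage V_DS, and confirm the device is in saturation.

I_D ≈ 6.3 mA, V_DS ≈ 6.1 V

V_G = V_DD·R_2/(R_1+R_2) = 9.6×39/107 = 3.5 V. With the source grounded, V_GS = V_G = 3.5 V.
Assume saturation: I_D = (k_n/2)(V_GS − V_t)² = (1.9/2)×(3.5 − 0.92)² = 0.95×2.58² = 6.32 mA.
V_DS = V_DD − I_D·R_D = 9.6 − 6.32×0.56 = 6.06 V.
Saturation requires V_DS ≥ V_GS − V_t = 2.58 V; 6.06 ≥ 2.58 ✓.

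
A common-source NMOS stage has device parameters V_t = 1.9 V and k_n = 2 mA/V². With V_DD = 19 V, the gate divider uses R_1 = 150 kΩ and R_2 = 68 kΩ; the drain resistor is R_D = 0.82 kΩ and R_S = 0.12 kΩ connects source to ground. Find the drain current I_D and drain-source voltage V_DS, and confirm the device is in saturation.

V_G = V_DD·R_2/(R_1+R_2) = 19×68/218 = 5.93 V.
Assume saturation: I_D = (k_n/2)(V_GS − V_t)² with V_GS = V_G − I_D·R_S = 5.93 − 0.12·I_D.
Substituting gives 0.0144·I_D² − 1.97·I_D + 16.2 = 0, with roots I_D = 8.81 or 128 mA.
The root I_D = 128 mA gives V_GS = -9.4 V ≤ V_t, so take I_D = 8.81 mA.
Then V_GS = 4.87 V and V_DS = V_DD − I_D(R_D+R_S) = 19 − 8.81×0.94 = 10.7 V.
Saturation requires V_DS ≥ V_GS − V_t = 2.97 V; 10.7 ≥ 2.97 ✓.

I_D ≈ 8.8 mA, V_DS ≈ 11 V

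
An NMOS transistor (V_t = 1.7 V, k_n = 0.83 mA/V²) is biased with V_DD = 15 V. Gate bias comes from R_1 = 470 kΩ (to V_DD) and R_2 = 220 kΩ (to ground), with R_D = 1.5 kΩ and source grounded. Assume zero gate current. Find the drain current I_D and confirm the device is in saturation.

V_G = V_DD·R_2/(R_1+R_2) = 15×220/690 = 4.78 V. With the source grounded, V_GS = V_G = 4.78 V.
Assume saturation: I_D = (k_n/2)(V_GS − V_t)² = (0.83/2)×(4.78 − 1.7)² = 0.415×3.08² = 3.94 mA.
V_DS = V_DD − I_D·R_D = 15 − 3.94×1.5 = 9.08 V.
Saturation requires V_DS ≥ V_GS − V_t = 3.08 V; 9.08 ≥ 3.08 ✓.

I_D ≈ 3.9 mA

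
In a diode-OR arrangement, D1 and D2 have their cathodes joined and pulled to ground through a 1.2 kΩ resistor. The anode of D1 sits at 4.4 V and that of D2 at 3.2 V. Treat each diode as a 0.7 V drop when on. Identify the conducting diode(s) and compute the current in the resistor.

Only D1 conducts; I_R ≈ 3.1 mA

Assume both conduct. Then node N would need to be at both 4.4−0.7 = 3.7 V and 3.2−0.7 = 2.5 V, which is impossible.
Assume only D1 conducts: V_N = 4.4 − 0.7 = 3.7 V, so I_R = 3.7/1.2 = 3.08 mA.
Check D2: its anode-to-cathode voltage is 3.2 − 3.7 = -0.5 V < 0.7 V, so it is off. The assumption is consistent.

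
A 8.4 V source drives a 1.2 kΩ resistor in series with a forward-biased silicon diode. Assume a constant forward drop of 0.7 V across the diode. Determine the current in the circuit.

I ≈ 6.4 mA

KVL around the loop: 8.4 = V_D + I·R = 0.7 + I × 1.2 kΩ.
So I = (8.4 − 0.7) / 1.2 kΩ = 7.7 / 1.2 = 6.42 mA.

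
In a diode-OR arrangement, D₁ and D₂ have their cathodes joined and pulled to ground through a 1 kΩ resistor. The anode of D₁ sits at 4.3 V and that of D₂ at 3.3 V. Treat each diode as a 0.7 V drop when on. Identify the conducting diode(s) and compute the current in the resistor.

Only D₁ conducts; I_R ≈ 3.6 mA

Assume both conduct. Then node N would need to be at both 4.3−0.7 = 3.6 V and 3.3−0.7 = 2.6 V, which is impossible.
Assume only D₁ conducts: V_N = 4.3 − 0.7 = 3.6 V, so I_R = 3.6/1 = 3.6 mA.
Check D₂: its anode-to-cathode voltage is 3.3 − 3.6 = -0.3 V < 0.7 V, so it is off. The assumption is consistent.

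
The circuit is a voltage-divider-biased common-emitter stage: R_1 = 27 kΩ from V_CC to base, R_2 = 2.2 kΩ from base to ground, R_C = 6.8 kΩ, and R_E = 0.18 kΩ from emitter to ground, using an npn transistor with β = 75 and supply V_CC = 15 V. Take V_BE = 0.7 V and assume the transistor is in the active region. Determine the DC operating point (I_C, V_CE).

Thevenize the base divider: V_Th = V_CC·R_2/(R_1+R_2) = 15×2.2/29.2 = 1.13 V, R_Th = R_1‖R_2 = 2.03 kΩ.
Base-emitter loop: V_Th = I_B·R_Th + V_BE + (β+1)I_B·R_E, so I_B = (1.13 − 0.7) / (2.03 + 76×0.18) = 0.0274 mA.
I_C = β·I_B = 75×0.0274 = 2.05 mA, and I_E = (β+1)I_B = 2.08 mA.
V_CE = V_CC − I_C·R_C − I_E·R_E = 15 − 2.05×6.8 − 2.08×0.18 = 0.666 V.
V_CE = 0.666 V > 0.2 V confirms active-region operation.

I_C ≈ 2.1 mA, V_CE ≈ 0.67 V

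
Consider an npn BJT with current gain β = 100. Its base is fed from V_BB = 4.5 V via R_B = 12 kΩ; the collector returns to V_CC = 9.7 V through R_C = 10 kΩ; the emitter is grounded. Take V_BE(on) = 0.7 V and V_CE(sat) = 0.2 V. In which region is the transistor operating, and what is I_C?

saturation; I_C ≈ 0.95 mA

Assume active: I_B = (4.5 − 0.7)/12 = 0.317 mA, giving I_C = β·I_B = 31.7 mA.
But then V_CE = 9.7 − 31.7×10 = -307 V < V_CE(sat) = 0.2 V — impossible in the active region.
So the transistor is saturated. With V_CE = 0.2 V, I_C = (V_CC − 0.2)/R_C = 9.5/10 = 0.95 mA.
Check: β·I_B = 31.7 mA > I_C = 0.95 mA, confirming saturation.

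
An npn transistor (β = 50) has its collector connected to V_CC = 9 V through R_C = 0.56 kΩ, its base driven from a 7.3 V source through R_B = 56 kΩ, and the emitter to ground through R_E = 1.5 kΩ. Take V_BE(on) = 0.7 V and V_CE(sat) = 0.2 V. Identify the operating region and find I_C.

Assume active. Base-emitter loop: I_B = (V_BB − V_BE)/(R_B + (β+1)R_E) = (7.3 − 0.7)/(56 + 51×1.5) = 0.0498 mA.
I_C = β·I_B = 50×0.0498 = 2.49 mA.
V_CE = V_CC − I_C·R_C − I_E·R_E = 9 − 2.49×0.56 − 2.54×1.5 = 3.79 V > V_CE(sat), so the active-region assumption holds.

active; I_C ≈ 2.5 mA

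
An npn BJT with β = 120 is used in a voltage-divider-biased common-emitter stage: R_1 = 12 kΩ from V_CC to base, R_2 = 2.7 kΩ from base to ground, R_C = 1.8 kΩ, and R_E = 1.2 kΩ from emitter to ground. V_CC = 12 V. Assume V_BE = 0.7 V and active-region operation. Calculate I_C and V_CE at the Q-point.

Thevenize the base divider: V_Th = V_CC·R_2/(R_1+R_2) = 12×2.7/14.7 = 2.2 V, R_Th = R_1‖R_2 = 2.2 kΩ.
Base-emitter loop: V_Th = I_B·R_Th + V_BE + (β+1)I_B·R_E, so I_B = (2.2 − 0.7) / (2.2 + 121×1.2) = 0.0102 mA.
I_C = β·I_B = 120×0.0102 = 1.22 mA, and I_E = (β+1)I_B = 1.23 mA.
V_CE = V_CC − I_C·R_C − I_E·R_E = 12 − 1.22×1.8 − 1.23×1.2 = 8.31 V.
V_CE = 8.31 V > 0.2 V confirms active-region operation.

I_C ≈ 1.2 mA, V_CE ≈ 8.3 V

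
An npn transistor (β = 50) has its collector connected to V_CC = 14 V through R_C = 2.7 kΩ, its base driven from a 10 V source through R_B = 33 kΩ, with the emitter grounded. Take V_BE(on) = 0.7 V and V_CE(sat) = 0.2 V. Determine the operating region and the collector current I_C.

saturation; I_C ≈ 5.1 mA

Assume active: I_B = (10 − 0.7)/33 = 0.282 mA, giving I_C = β·I_B = 14.1 mA.
But then V_CE = 14 − 14.1×2.7 = -24 V < V_CE(sat) = 0.2 V — impossible in the active region.
So the transistor is saturated. With V_CE = 0.2 V, I_C = (V_CC − 0.2)/R_C = 13.8/2.7 = 5.11 mA.
Check: β·I_B = 14.1 mA > I_C = 5.11 mA, confirming saturation.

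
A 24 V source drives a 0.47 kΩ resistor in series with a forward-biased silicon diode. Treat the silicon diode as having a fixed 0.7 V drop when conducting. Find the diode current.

I ≈ 50 mA

KVL around the loop: 24 = V_D + I·R = 0.7 + I × 0.47 kΩ.
So I = (24 − 0.7) / 0.47 kΩ = 23.3 / 0.47 = 49.6 mA.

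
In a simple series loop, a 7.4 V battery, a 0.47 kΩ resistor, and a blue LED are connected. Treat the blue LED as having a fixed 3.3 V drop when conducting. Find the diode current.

I ≈ 8.7 mA

KVL around the loop: 7.4 = V_D + I·R = 3.3 + I × 0.47 kΩ.
So I = (7.4 − 3.3) / 0.47 kΩ = 4.1 / 0.47 = 8.72 mA.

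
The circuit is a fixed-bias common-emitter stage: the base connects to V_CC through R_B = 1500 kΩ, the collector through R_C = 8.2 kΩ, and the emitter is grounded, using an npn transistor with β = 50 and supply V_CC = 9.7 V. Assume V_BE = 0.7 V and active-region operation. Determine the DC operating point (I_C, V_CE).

I_C ≈ 0.3 mA, V_CE ≈ 7.2 V

Base loop: V_CC = I_B·R_B + V_BE, so I_B = (9.7 − 0.7)/1500 kΩ = 0.006 mA.
In the active region I_C = β·I_B = 50 × 0.006 = 0.3 mA.
Collector loop: V_CE = V_CC − I_C·R_C = 9.7 − 0.3×8.2 = 7.24 V.
Since V_CE = 7.24 V > V_CE(sat) ≈ 0.2 V, the transistor is in the active region as assumed.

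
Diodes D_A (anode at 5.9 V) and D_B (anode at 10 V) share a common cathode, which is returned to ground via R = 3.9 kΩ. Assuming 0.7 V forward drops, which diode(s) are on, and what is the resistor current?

Only D_B conducts; I_R ≈ 2.4 mA

Assume both conduct. Then node N would need to be at both 5.9−0.7 = 5.2 V and 10−0.7 = 9.3 V, which is impossible.
Assume only D_B conducts: V_N = 10 − 0.7 = 9.3 V, so I_R = 9.3/3.9 = 2.38 mA.
Check D_A: its anode-to-cathode voltage is 5.9 − 9.3 = -3.4 V < 0.7 V, so it is off. The assumption is consistent.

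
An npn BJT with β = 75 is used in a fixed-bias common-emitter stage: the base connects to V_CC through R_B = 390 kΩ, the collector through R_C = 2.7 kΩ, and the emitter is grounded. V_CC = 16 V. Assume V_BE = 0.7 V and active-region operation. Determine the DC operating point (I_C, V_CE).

I_C ≈ 2.9 mA, V_CE ≈ 8.1 V

Base loop: V_CC = I_B·R_B + V_BE, so I_B = (16 − 0.7)/390 kΩ = 0.0392 mA.
In the active region I_C = β·I_B = 75 × 0.0392 = 2.94 mA.
Collector loop: V_CE = V_CC − I_C·R_C = 16 − 2.94×2.7 = 8.06 V.
Since V_CE = 8.06 V > V_CE(sat) ≈ 0.2 V, the transistor is in the active region as assumed.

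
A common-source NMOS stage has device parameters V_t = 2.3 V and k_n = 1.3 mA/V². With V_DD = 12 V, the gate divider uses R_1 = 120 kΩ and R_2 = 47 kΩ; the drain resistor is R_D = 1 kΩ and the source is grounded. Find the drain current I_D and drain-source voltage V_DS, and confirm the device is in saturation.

I_D ≈ 0.75 mA, V_DS ≈ 11 V

V_G = V_DD·R_2/(R_1+R_2) = 12×47/167 = 3.38 V. With the source grounded, V_GS = V_G = 3.38 V.
Assume saturation: I_D = (k_n/2)(V_GS − V_t)² = (1.3/2)×(3.38 − 2.3)² = 0.65×1.08² = 0.754 mA.
V_DS = V_DD − I_D·R_D = 12 − 0.754×1 = 11.2 V.
Saturation requires V_DS ≥ V_GS − V_t = 1.08 V; 11.2 ≥ 1.08 ✓.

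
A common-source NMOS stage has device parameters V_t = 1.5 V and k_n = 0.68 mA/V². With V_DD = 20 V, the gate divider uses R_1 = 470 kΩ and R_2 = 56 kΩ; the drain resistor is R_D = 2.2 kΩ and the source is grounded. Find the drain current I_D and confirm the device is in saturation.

V_G = V_DD·R_2/(R_1+R_2) = 20×56/526 = 2.13 V. With the source grounded, V_GS = V_G = 2.13 V.
Assume saturation: I_D = (k_n/2)(V_GS − V_t)² = (0.68/2)×(2.13 − 1.5)² = 0.34×0.629² = 0.135 mA.
V_DS = V_DD − I_D·R_D = 20 − 0.135×2.2 = 19.7 V.
Saturation requires V_DS ≥ V_GS − V_t = 0.629 V; 19.7 ≥ 0.629 ✓.

I_D ≈ 0.13 mA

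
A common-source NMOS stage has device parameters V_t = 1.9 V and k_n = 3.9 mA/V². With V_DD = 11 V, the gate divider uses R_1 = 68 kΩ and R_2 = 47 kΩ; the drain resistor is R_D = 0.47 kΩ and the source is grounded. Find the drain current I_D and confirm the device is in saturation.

I_D ≈ 13 mA

V_G = V_DD·R_2/(R_1+R_2) = 11×47/115 = 4.5 V. With the source grounded, V_GS = V_G = 4.5 V.
Assume saturation: I_D = (k_n/2)(V_GS − V_t)² = (3.9/2)×(4.5 − 1.9)² = 1.95×2.6² = 13.1 mA.
V_DS = V_DD − I_D·R_D = 11 − 13.1×0.47 = 4.83 V.
Saturation requires V_DS ≥ V_GS − V_t = 2.6 V; 4.83 ≥ 2.6 ✓.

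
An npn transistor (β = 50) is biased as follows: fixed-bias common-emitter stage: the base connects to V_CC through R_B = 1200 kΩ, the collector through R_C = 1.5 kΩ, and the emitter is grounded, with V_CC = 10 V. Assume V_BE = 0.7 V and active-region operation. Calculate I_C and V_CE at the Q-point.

I_C ≈ 0.39 mA, V_CE ≈ 9.4 V

Base loop: V_CC = I_B·R_B + V_BE, so I_B = (10 − 0.7)/1200 kΩ = 0.00775 mA.
In the active region I_C = β·I_B = 50 × 0.00775 = 0.388 mA.
Collector loop: V_CE = V_CC − I_C·R_C = 10 − 0.388×1.5 = 9.42 V.
Since V_CE = 9.42 V > V_CE(sat) ≈ 0.2 V, the transistor is in the active region as assumed.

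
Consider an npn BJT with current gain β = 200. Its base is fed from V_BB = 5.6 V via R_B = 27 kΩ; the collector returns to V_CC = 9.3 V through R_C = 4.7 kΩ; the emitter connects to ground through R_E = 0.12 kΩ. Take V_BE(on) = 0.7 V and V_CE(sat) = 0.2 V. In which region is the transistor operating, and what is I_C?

saturation; I_C ≈ 1.9 mA

Assume active: I_B = (5.6 − 0.7)/(27 + 201×0.12) = 0.0959 mA, I_C = β·I_B = 19.2 mA.
Then V_CE = 9.3 − 19.2×4.7 − 19.3×0.12 = -83.1 V < 0.2 V — the active assumption fails.
Re-solve with V_CE = 0.2 V. KCL at the emitter: V_E/R_E = (V_BB−0.7−V_E)/R_B + (V_CC−0.2−V_E)/R_C, giving V_E = 0.247 V.
I_C = (V_CC − 0.2 − V_E)/R_C = (9.1 − 0.247)/4.7 = 1.88 mA.
Check: I_B = (4.9 − 0.247)/27 = 0.172 mA, and β·I_B = 34.5 mA > I_C, confirming saturation.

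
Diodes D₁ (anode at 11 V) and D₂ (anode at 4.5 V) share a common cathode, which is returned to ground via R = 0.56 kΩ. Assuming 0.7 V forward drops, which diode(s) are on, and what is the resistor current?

Assume both conduct. Then node N would need to be at both 11−0.7 = 10.3 V and 4.5−0.7 = 3.8 V, which is impossible.
Assume only D₁ conducts: V_N = 11 − 0.7 = 10.3 V, so I_R = 10.3/0.56 = 18.4 mA.
Check D₂: its anode-to-cathode voltage is 4.5 − 10.3 = -5.8 V < 0.7 V, so it is off. The assumption is consistent.

Only D₁ conducts; I_R ≈ 18 mA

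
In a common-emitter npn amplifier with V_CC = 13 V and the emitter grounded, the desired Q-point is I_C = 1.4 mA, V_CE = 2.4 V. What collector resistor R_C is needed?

Collector loop: V_CC = I_C·R_C + V_CE.
R_C = (V_CC − V_CE)/I_C = (13 − 2.4)/1.4 = 7.57 kΩ.

R_C ≈ 7.6 kΩ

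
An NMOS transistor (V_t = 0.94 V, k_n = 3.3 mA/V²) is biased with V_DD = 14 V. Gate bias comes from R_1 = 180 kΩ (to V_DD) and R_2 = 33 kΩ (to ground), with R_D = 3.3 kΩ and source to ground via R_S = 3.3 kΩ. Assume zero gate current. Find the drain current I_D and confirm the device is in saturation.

V_G = V_DD·R_2/(R_1+R_2) = 14×33/213 = 2.17 V.
Assume saturation: I_D = (k_n/2)(V_GS − V_t)² with V_GS = V_G − I_D·R_S = 2.17 − 3.3·I_D.
Substituting gives 18·I_D² − 14.4·I_D + 2.49 = 0, with roots I_D = 0.254 or 0.547 mA.
The root I_D = 0.547 mA gives V_GS = 0.364 V ≤ V_t, so take I_D = 0.254 mA.
Then V_GS = 1.33 V and V_DS = V_DD − I_D(R_D+R_S) = 14 − 0.254×6.6 = 12.3 V.
Saturation requires V_DS ≥ V_GS − V_t = 0.392 V; 12.3 ≥ 0.392 ✓.

I_D ≈ 0.25 mA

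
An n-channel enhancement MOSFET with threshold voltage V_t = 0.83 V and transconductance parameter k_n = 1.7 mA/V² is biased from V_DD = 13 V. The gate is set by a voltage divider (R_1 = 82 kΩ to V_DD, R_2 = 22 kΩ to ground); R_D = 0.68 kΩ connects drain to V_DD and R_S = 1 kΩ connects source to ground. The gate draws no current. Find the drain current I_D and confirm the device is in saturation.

I_D ≈ 0.89 mA

V_G = V_DD·R_2/(R_1+R_2) = 13×22/104 = 2.75 V.
Assume saturation: I_D = (k_n/2)(V_GS − V_t)² with V_GS = V_G − I_D·R_S = 2.75 − 1·I_D.
Substituting gives 0.85·I_D² − 4.26·I_D + 3.13 = 0, with roots I_D = 0.894 or 4.12 mA.
The root I_D = 4.12 mA gives V_GS = -1.37 V ≤ V_t, so take I_D = 0.894 mA.
Then V_GS = 1.86 V and V_DS = V_DD − I_D(R_D+R_S) = 13 − 0.894×1.68 = 11.5 V.
Saturation requires V_DS ≥ V_GS − V_t = 1.03 V; 11.5 ≥ 1.03 ✓.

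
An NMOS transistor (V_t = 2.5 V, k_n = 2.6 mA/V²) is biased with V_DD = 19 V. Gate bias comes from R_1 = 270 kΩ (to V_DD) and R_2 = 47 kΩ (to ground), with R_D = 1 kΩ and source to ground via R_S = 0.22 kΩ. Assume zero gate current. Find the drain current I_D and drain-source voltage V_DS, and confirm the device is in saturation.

I_D ≈ 0.11 mA, V_DS ≈ 19 V

V_G = V_DD·R_2/(R_1+R_2) = 19×47/317 = 2.82 V.
Assume saturation: I_D = (k_n/2)(V_GS − V_t)² with V_GS = V_G − I_D·R_S = 2.82 − 0.22·I_D.
Substituting gives 0.0629·I_D² − 1.18·I_D + 0.131 = 0, with roots I_D = 0.111 or 18.7 mA.
The root I_D = 18.7 mA gives V_GS = -1.29 V ≤ V_t, so take I_D = 0.111 mA.
Then V_GS = 2.79 V and V_DS = V_DD − I_D(R_D+R_S) = 19 − 0.111×1.22 = 18.9 V.
Saturation requires V_DS ≥ V_GS − V_t = 0.293 V; 18.9 ≥ 0.293 ✓.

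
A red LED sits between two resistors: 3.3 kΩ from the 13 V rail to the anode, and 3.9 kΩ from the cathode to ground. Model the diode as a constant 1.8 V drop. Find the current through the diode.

The two resistors are in series with the diode, so KVL gives 13 = I·3.3 + 1.8 + I·3.9.
I = (13 − 1.8) / (3.3 + 3.9) kΩ = 11.2 / 7.2 = 1.56 mA.

I ≈ 1.6 mA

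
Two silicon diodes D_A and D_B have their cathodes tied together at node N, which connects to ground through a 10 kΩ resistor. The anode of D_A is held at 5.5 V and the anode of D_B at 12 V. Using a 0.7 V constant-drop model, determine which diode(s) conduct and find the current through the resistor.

Assume both conduct. Then node N would need to be at both 5.5−0.7 = 4.8 V and 12−0.7 = 11.3 V, which is impossible.
Assume only D_B conducts: V_N = 12 − 0.7 = 11.3 V, so I_R = 11.3/10 = 1.13 mA.
Check D_A: its anode-to-cathode voltage is 5.5 − 11.3 = -5.8 V < 0.7 V, so it is off. The assumption is consistent.

Only D_B conducts; I_R ≈ 1.1 mA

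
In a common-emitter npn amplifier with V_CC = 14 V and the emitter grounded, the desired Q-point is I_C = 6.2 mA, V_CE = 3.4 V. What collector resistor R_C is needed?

Collector loop: V_CC = I_C·R_C + V_CE.
R_C = (V_CC − V_CE)/I_C = (14 − 3.4)/6.2 = 1.71 kΩ.

R_C ≈ 1.7 kΩ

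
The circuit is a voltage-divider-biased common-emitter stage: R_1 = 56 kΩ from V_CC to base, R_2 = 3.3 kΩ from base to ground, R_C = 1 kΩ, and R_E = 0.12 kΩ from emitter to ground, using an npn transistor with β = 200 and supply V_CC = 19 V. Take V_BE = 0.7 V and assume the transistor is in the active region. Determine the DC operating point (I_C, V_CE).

Thevenize the base divider: V_Th = V_CC·R_2/(R_1+R_2) = 19×3.3/59.3 = 1.06 V, R_Th = R_1‖R_2 = 3.12 kΩ.
Base-emitter loop: V_Th = I_B·R_Th + V_BE + (β+1)I_B·R_E, so I_B = (1.06 − 0.7) / (3.12 + 201×0.12) = 0.0131 mA.
I_C = β·I_B = 200×0.0131 = 2.62 mA, and I_E = (β+1)I_B = 2.64 mA.
V_CE = V_CC − I_C·R_C − I_E·R_E = 19 − 2.62×1 − 2.64×0.12 = 16.1 V.
V_CE = 16.1 V > 0.2 V confirms active-region operation.

I_C ≈ 2.6 mA, V_CE ≈ 16 V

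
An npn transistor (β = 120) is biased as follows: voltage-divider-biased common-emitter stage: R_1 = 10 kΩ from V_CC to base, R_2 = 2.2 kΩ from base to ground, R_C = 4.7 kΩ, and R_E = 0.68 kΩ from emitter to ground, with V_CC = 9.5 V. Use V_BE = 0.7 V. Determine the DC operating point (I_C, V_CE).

I_C ≈ 1.4 mA, V_CE ≈ 1.7 V

Thevenize the base divider: V_Th = V_CC·R_2/(R_1+R_2) = 9.5×2.2/12.2 = 1.71 V, R_Th = R_1‖R_2 = 1.8 kΩ.
Base-emitter loop: V_Th = I_B·R_Th + V_BE + (β+1)I_B·R_E, so I_B = (1.71 − 0.7) / (1.8 + 121×0.68) = 0.012 mA.
I_C = β·I_B = 120×0.012 = 1.45 mA, and I_E = (β+1)I_B = 1.46 mA.
V_CE = V_CC − I_C·R_C − I_E·R_E = 9.5 − 1.45×4.7 − 1.46×0.68 = 1.71 V.
V_CE = 1.71 V > 0.2 V confirms active-region operation.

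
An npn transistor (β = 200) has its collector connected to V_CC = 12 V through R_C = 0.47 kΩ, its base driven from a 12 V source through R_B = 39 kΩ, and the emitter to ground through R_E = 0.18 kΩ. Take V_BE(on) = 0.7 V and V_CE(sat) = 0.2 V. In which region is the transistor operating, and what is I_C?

Assume active: I_B = (12 − 0.7)/(39 + 201×0.18) = 0.15 mA, I_C = β·I_B = 30.1 mA.
Then V_CE = 12 − 30.1×0.47 − 30.2×0.18 = -7.57 V < 0.2 V — the active assumption fails.
Re-solve with V_CE = 0.2 V. KCL at the emitter: V_E/R_E = (V_BB−0.7−V_E)/R_B + (V_CC−0.2−V_E)/R_C, giving V_E = 3.29 V.
I_C = (V_CC − 0.2 − V_E)/R_C = (11.8 − 3.29)/0.47 = 18.1 mA.
Check: I_B = (11.3 − 3.29)/39 = 0.205 mA, and β·I_B = 41.1 mA > I_C, confirming saturation.

saturation; I_C ≈ 18 mA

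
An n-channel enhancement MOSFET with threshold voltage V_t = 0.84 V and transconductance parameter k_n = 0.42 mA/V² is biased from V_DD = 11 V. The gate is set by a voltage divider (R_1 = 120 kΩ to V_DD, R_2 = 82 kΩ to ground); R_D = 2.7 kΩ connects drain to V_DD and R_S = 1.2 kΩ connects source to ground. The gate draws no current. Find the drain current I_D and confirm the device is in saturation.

V_G = V_DD·R_2/(R_1+R_2) = 11×82/202 = 4.47 V.
Assume saturation: I_D = (k_n/2)(V_GS − V_t)² with V_GS = V_G − I_D·R_S = 4.47 − 1.2·I_D.
Substituting gives 0.302·I_D² − 2.83·I_D + 2.76 = 0, with roots I_D = 1.11 or 8.24 mA.
The root I_D = 8.24 mA gives V_GS = -5.42 V ≤ V_t, so take I_D = 1.11 mA.
Then V_GS = 3.14 V and V_DS = V_DD − I_D(R_D+R_S) = 11 − 1.11×3.9 = 6.68 V.
Saturation requires V_DS ≥ V_GS − V_t = 2.3 V; 6.68 ≥ 2.3 ✓.

I_D ≈ 1.1 mA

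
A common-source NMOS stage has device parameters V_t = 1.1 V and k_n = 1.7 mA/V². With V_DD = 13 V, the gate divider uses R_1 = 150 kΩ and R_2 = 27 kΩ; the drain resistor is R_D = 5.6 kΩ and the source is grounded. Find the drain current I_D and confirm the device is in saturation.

I_D ≈ 0.66 mA

V_G = V_DD·R_2/(R_1+R_2) = 13×27/177 = 1.98 V. With the source grounded, V_GS = V_G = 1.98 V.
Assume saturation: I_D = (k_n/2)(V_GS − V_t)² = (1.7/2)×(1.98 − 1.1)² = 0.85×0.883² = 0.663 mA.
V_DS = V_DD − I_D·R_D = 13 − 0.663×5.6 = 9.29 V.
Saturation requires V_DS ≥ V_GS − V_t = 0.883 V; 9.29 ≥ 0.883 ✓.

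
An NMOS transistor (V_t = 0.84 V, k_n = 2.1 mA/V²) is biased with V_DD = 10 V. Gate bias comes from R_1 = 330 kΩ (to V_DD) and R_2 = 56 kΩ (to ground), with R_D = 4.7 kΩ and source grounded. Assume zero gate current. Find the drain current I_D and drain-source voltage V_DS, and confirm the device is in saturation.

V_G = V_DD·R_2/(R_1+R_2) = 10×56/386 = 1.45 V. With the source grounded, V_GS = V_G = 1.45 V.
Assume saturation: I_D = (k_n/2)(V_GS − V_t)² = (2.1/2)×(1.45 − 0.84)² = 1.05×0.611² = 0.392 mA.
V_DS = V_DD − I_D·R_D = 10 − 0.392×4.7 = 8.16 V.
Saturation requires V_DS ≥ V_GS − V_t = 0.611 V; 8.16 ≥ 0.611 ✓.

I_D ≈ 0.39 mA, V_DS ≈ 8.2 V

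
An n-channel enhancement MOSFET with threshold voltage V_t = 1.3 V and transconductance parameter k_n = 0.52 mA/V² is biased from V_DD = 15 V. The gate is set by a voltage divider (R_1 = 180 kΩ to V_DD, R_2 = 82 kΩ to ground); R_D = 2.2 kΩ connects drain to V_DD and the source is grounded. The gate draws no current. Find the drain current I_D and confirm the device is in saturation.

I_D ≈ 3 mA

V_G = V_DD·R_2/(R_1+R_2) = 15×82/262 = 4.69 V. With the source grounded, V_GS = V_G = 4.69 V.
Assume saturation: I_D = (k_n/2)(V_GS − V_t)² = (0.52/2)×(4.69 − 1.3)² = 0.26×3.39² = 3 mA.
V_DS = V_DD − I_D·R_D = 15 − 3×2.2 = 8.41 V.
Saturation requires V_DS ≥ V_GS − V_t = 3.39 V; 8.41 ≥ 3.39 ✓.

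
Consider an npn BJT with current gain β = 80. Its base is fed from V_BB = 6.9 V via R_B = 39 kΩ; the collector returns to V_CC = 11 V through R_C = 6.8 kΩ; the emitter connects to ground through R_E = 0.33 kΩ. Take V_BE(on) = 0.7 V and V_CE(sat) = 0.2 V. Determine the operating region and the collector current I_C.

saturation; I_C ≈ 1.5 mA

Assume active: I_B = (6.9 − 0.7)/(39 + 81×0.33) = 0.0943 mA, I_C = β·I_B = 7.55 mA.
Then V_CE = 11 − 7.55×6.8 − 7.64×0.33 = -42.8 V < 0.2 V — the active assumption fails.
Re-solve with V_CE = 0.2 V. KCL at the emitter: V_E/R_E = (V_BB−0.7−V_E)/R_B + (V_CC−0.2−V_E)/R_C, giving V_E = 0.545 V.
I_C = (V_CC − 0.2 − V_E)/R_C = (10.8 − 0.545)/6.8 = 1.51 mA.
Check: I_B = (6.2 − 0.545)/39 = 0.145 mA, and β·I_B = 11.6 mA > I_C, confirming saturation.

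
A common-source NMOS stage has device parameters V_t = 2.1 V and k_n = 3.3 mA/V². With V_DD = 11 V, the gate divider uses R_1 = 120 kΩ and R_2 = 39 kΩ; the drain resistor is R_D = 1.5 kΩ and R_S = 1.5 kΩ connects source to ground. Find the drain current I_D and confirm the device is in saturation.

V_G = V_DD·R_2/(R_1+R_2) = 11×39/159 = 2.7 V.
Assume saturation: I_D = (k_n/2)(V_GS − V_t)² with V_GS = V_G − I_D·R_S = 2.7 − 1.5·I_D.
Substituting gives 3.71·I_D² − 3.96·I_D + 0.59 = 0, with roots I_D = 0.179 or 0.888 mA.
The root I_D = 0.888 mA gives V_GS = 1.37 V ≤ V_t, so take I_D = 0.179 mA.
Then V_GS = 2.43 V and V_DS = V_DD − I_D(R_D+R_S) = 11 − 0.179×3 = 10.5 V.
Saturation requires V_DS ≥ V_GS − V_t = 0.329 V; 10.5 ≥ 0.329 ✓.

I_D ≈ 0.18 mA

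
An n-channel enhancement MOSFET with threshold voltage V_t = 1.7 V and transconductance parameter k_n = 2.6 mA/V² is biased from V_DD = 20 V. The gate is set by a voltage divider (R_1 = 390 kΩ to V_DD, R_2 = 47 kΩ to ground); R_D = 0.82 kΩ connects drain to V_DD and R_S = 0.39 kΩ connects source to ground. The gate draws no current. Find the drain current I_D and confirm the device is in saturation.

I_D ≈ 0.19 mA

V_G = V_DD·R_2/(R_1+R_2) = 20×47/437 = 2.15 V.
Assume saturation: I_D = (k_n/2)(V_GS − V_t)² with V_GS = V_G − I_D·R_S = 2.15 − 0.39·I_D.
Substituting gives 0.198·I_D² − 1.46·I_D + 0.264 = 0, with roots I_D = 0.186 or 7.18 mA.
The root I_D = 7.18 mA gives V_GS = -0.651 V ≤ V_t, so take I_D = 0.186 mA.
Then V_GS = 2.08 V and V_DS = V_DD − I_D(R_D+R_S) = 20 − 0.186×1.21 = 19.8 V.
Saturation requires V_DS ≥ V_GS − V_t = 0.378 V; 19.8 ≥ 0.378 ✓.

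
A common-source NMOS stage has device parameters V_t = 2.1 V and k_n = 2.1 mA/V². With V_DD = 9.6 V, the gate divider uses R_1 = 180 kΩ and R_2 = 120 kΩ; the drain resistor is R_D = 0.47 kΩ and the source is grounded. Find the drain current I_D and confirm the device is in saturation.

V_G = V_DD·R_2/(R_1+R_2) = 9.6×120/300 = 3.84 V. With the source grounded, V_GS = V_G = 3.84 V.
Assume saturation: I_D = (k_n/2)(V_GS − V_t)² = (2.1/2)×(3.84 − 2.1)² = 1.05×1.74² = 3.18 mA.
V_DS = V_DD − I_D·R_D = 9.6 − 3.18×0.47 = 8.11 V.
Saturation requires V_DS ≥ V_GS − V_t = 1.74 V; 8.11 ≥ 1.74 ✓.

I_D ≈ 3.2 mA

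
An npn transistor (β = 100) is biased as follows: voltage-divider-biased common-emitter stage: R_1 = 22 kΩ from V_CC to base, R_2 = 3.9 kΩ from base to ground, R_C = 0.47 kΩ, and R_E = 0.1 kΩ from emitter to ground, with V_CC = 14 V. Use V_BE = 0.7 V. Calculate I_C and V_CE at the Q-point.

I_C ≈ 10 mA, V_CE ≈ 8 V

Thevenize the base divider: V_Th = V_CC·R_2/(R_1+R_2) = 14×3.9/25.9 = 2.11 V, R_Th = R_1‖R_2 = 3.31 kΩ.
Base-emitter loop: V_Th = I_B·R_Th + V_BE + (β+1)I_B·R_E, so I_B = (2.11 − 0.7) / (3.31 + 101×0.1) = 0.105 mA.
I_C = β·I_B = 100×0.105 = 10.5 mA, and I_E = (β+1)I_B = 10.6 mA.
V_CE = V_CC − I_C·R_C − I_E·R_E = 14 − 10.5×0.47 − 10.6×0.1 = 8.01 V.
V_CE = 8.01 V > 0.2 V confirms active-region operation.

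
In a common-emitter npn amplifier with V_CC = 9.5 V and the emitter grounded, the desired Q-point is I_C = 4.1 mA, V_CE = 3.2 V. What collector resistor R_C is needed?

R_C ≈ 1.5 kΩ

Collector loop: V_CC = I_C·R_C + V_CE.
R_C = (V_CC − V_CE)/I_C = (9.5 − 3.2)/4.1 = 1.54 kΩ.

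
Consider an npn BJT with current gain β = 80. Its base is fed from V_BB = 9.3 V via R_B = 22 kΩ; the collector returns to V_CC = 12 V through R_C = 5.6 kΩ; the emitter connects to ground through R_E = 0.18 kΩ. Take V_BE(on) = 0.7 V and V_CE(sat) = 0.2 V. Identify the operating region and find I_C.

Assume active: I_B = (9.3 − 0.7)/(22 + 81×0.18) = 0.235 mA, I_C = β·I_B = 18.8 mA.
Then V_CE = 12 − 18.8×5.6 − 19×0.18 = -96.8 V < 0.2 V — the active assumption fails.
Re-solve with V_CE = 0.2 V. KCL at the emitter: V_E/R_E = (V_BB−0.7−V_E)/R_B + (V_CC−0.2−V_E)/R_C, giving V_E = 0.432 V.
I_C = (V_CC − 0.2 − V_E)/R_C = (11.8 − 0.432)/5.6 = 2.03 mA.
Check: I_B = (8.6 − 0.432)/22 = 0.371 mA, and β·I_B = 29.7 mA > I_C, confirming saturation.

saturation; I_C ≈ 2 mA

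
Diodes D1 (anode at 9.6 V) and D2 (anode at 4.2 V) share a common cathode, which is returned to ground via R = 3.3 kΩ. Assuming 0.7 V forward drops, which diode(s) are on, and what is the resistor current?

Only D1 conducts; I_R ≈ 2.7 mA

Assume both conduct. Then node N would need to be at both 9.6−0.7 = 8.9 V and 4.2−0.7 = 3.5 V, which is impossible.
Assume only D1 conducts: V_N = 9.6 − 0.7 = 8.9 V, so I_R = 8.9/3.3 = 2.7 mA.
Check D2: its anode-to-cathode voltage is 4.2 − 8.9 = -4.7 V < 0.7 V, so it is off. The assumption is consistent.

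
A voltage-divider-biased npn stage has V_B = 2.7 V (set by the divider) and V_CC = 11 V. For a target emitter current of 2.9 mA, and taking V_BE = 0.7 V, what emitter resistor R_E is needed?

R_E ≈ 0.69 kΩ

V_E = V_B − V_BE = 2.7 − 0.7 = 2 V.
R_E = V_E / I_E = 2 / 2.9 = 0.69 kΩ.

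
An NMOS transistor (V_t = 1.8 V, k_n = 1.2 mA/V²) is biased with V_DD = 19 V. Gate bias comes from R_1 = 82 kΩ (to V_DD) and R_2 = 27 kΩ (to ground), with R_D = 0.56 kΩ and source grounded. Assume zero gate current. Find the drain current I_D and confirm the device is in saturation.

I_D ≈ 5.1 mA

V_G = V_DD·R_2/(R_1+R_2) = 19×27/109 = 4.71 V. With the source grounded, V_GS = V_G = 4.71 V.
Assume saturation: I_D = (k_n/2)(V_GS − V_t)² = (1.2/2)×(4.71 − 1.8)² = 0.6×2.91² = 5.07 mA.
V_DS = V_DD − I_D·R_D = 19 − 5.07×0.56 = 16.2 V.
Saturation requires V_DS ≥ V_GS − V_t = 2.91 V; 16.2 ≥ 2.91 ✓.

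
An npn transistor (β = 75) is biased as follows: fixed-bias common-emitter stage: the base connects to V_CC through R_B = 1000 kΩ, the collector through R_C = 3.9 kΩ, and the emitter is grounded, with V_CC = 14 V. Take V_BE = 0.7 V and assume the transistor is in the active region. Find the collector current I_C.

Base loop: V_CC = I_B·R_B + V_BE, so I_B = (14 − 0.7)/1000 kΩ = 0.0133 mA.
In the active region I_C = β·I_B = 75 × 0.0133 = 0.998 mA.
Collector loop: V_CE = V_CC − I_C·R_C = 14 − 0.998×3.9 = 10.1 V.
Since V_CE = 10.1 V > V_CE(sat) ≈ 0.2 V, the transistor is in the active region as assumed.

I_C ≈ 1 mA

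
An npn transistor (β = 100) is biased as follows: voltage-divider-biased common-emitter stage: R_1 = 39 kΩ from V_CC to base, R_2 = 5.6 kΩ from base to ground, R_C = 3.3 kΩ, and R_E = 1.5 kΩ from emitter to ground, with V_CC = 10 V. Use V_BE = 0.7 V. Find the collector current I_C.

I_C ≈ 0.36 mA

Thevenize the base divider: V_Th = V_CC·R_2/(R_1+R_2) = 10×5.6/44.6 = 1.26 V, R_Th = R_1‖R_2 = 4.9 kΩ.
Base-emitter loop: V_Th = I_B·R_Th + V_BE + (β+1)I_B·R_E, so I_B = (1.26 − 0.7) / (4.9 + 101×1.5) = 0.00355 mA.
I_C = β·I_B = 100×0.00355 = 0.355 mA, and I_E = (β+1)I_B = 0.359 mA.
V_CE = V_CC − I_C·R_C − I_E·R_E = 10 − 0.355×3.3 − 0.359×1.5 = 8.29 V.
V_CE = 8.29 V > 0.2 V confirms active-region operation.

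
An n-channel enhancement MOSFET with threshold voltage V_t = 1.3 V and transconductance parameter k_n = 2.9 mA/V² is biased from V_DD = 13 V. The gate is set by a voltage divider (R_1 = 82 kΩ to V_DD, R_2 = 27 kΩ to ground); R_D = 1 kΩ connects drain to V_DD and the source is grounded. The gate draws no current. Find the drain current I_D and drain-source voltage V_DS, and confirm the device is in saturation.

I_D ≈ 5.3 mA, V_DS ≈ 7.7 V

V_G = V_DD·R_2/(R_1+R_2) = 13×27/109 = 3.22 V. With the source grounded, V_GS = V_G = 3.22 V.
Assume saturation: I_D = (k_n/2)(V_GS − V_t)² = (2.9/2)×(3.22 − 1.3)² = 1.45×1.92² = 5.35 mA.
V_DS = V_DD − I_D·R_D = 13 − 5.35×1 = 7.65 V.
Saturation requires V_DS ≥ V_GS − V_t = 1.92 V; 7.65 ≥ 1.92 ✓.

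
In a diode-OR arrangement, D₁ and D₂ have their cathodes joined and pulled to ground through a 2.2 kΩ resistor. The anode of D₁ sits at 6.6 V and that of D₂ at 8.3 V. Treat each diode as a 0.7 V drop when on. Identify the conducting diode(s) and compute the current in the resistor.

Assume both conduct. Then node N would need to be at both 6.6−0.7 = 5.9 V and 8.3−0.7 = 7.6 V, which is impossible.
Assume only D₂ conducts: V_N = 8.3 − 0.7 = 7.6 V, so I_R = 7.6/2.2 = 3.45 mA.
Check D₁: its anode-to-cathode voltage is 6.6 − 7.6 = -1 V < 0.7 V, so it is off. The assumption is consistent.

Only D₂ conducts; I_R ≈ 3.5 mA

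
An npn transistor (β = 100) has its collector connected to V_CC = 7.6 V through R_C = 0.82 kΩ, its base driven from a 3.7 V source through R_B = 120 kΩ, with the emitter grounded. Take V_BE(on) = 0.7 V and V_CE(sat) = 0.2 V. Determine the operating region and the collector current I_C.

Assume active. Base-emitter loop: I_B = (V_BB − V_BE)/R_B = (3.7 − 0.7)/120 = 0.025 mA.
I_C = β·I_B = 100×0.025 = 2.5 mA.
V_CE = V_CC − I_C·R_C = 7.6 − 2.5×0.82 = 5.55 V > V_CE(sat), so the active-region assumption holds.

active; I_C ≈ 2.5 mA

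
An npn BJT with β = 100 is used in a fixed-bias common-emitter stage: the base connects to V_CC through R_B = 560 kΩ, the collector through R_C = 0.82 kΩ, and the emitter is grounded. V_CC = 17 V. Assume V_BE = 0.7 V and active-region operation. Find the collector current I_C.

I_C ≈ 2.9 mA

Base loop: V_CC = I_B·R_B + V_BE, so I_B = (17 − 0.7)/560 kΩ = 0.0291 mA.
In the active region I_C = β·I_B = 100 × 0.0291 = 2.91 mA.
Collector loop: V_CE = V_CC − I_C·R_C = 17 − 2.91×0.82 = 14.6 V.
Since V_CE = 14.6 V > V_CE(sat) ≈ 0.2 V, the transistor is in the active region as assumed.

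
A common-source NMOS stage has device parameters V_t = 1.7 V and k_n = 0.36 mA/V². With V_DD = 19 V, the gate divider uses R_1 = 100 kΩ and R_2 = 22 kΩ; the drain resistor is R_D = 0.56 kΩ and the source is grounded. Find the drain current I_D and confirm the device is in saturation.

V_G = V_DD·R_2/(R_1+R_2) = 19×22/122 = 3.43 V. With the source grounded, V_GS = V_G = 3.43 V.
Assume saturation: I_D = (k_n/2)(V_GS − V_t)² = (0.36/2)×(3.43 − 1.7)² = 0.18×1.73² = 0.536 mA.
V_DS = V_DD − I_D·R_D = 19 − 0.536×0.56 = 18.7 V.
Saturation requires V_DS ≥ V_GS − V_t = 1.73 V; 18.7 ≥ 1.73 ✓.

I_D ≈ 0.54 mA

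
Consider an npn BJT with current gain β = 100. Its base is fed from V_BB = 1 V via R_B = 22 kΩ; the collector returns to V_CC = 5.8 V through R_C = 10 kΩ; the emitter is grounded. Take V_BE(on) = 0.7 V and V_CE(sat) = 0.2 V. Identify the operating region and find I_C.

Assume active: I_B = (1 − 0.7)/22 = 0.0136 mA, giving I_C = β·I_B = 1.36 mA.
But then V_CE = 5.8 − 1.36×10 = -7.84 V < V_CE(sat) = 0.2 V — impossible in the active region.
So the transistor is saturated. With V_CE = 0.2 V, I_C = (V_CC − 0.2)/R_C = 5.6/10 = 0.56 mA.
Check: β·I_B = 1.36 mA > I_C = 0.56 mA, confirming saturation.

saturation; I_C ≈ 0.56 mA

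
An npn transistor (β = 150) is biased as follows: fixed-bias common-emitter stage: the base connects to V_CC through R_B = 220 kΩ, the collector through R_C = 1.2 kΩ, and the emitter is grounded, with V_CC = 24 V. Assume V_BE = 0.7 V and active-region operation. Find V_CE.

V_CE ≈ 4.9 V

Base loop: V_CC = I_B·R_B + V_BE, so I_B = (24 − 0.7)/220 kΩ = 0.106 mA.
In the active region I_C = β·I_B = 150 × 0.106 = 15.9 mA.
Collector loop: V_CE = V_CC − I_C·R_C = 24 − 15.9×1.2 = 4.94 V.
Since V_CE = 4.94 V > V_CE(sat) ≈ 0.2 V, the transistor is in the active region as assumed.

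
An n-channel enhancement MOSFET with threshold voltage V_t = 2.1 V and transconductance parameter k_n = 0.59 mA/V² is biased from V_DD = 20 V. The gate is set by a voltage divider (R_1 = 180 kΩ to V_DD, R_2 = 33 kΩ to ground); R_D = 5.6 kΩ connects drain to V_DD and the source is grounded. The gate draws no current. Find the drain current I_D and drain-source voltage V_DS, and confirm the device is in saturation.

V_G = V_DD·R_2/(R_1+R_2) = 20×33/213 = 3.1 V. With the source grounded, V_GS = V_G = 3.1 V.
Assume saturation: I_D = (k_n/2)(V_GS − V_t)² = (0.59/2)×(3.1 − 2.1)² = 0.295×0.999² = 0.294 mA.
V_DS = V_DD − I_D·R_D = 20 − 0.294×5.6 = 18.4 V.
Saturation requires V_DS ≥ V_GS − V_t = 0.999 V; 18.4 ≥ 0.999 ✓.

I_D ≈ 0.29 mA, V_DS ≈ 18 V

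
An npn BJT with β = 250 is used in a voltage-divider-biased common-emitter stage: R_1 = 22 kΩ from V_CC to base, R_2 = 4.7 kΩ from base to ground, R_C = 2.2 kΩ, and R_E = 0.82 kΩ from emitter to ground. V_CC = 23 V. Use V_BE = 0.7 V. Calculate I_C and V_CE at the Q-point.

Thevenize the base divider: V_Th = V_CC·R_2/(R_1+R_2) = 23×4.7/26.7 = 4.05 V, R_Th = R_1‖R_2 = 3.87 kΩ.
Base-emitter loop: V_Th = I_B·R_Th + V_BE + (β+1)I_B·R_E, so I_B = (4.05 − 0.7) / (3.87 + 251×0.82) = 0.016 mA.
I_C = β·I_B = 250×0.016 = 3.99 mA, and I_E = (β+1)I_B = 4.01 mA.
V_CE = V_CC − I_C·R_C − I_E·R_E = 23 − 3.99×2.2 − 4.01×0.82 = 10.9 V.
V_CE = 10.9 V > 0.2 V confirms active-region operation.

I_C ≈ 4 mA, V_CE ≈ 11 V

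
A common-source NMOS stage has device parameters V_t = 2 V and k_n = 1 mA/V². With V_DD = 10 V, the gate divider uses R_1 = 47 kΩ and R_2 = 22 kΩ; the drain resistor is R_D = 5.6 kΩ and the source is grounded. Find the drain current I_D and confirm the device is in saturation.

I_D ≈ 0.71 mA

V_G = V_DD·R_2/(R_1+R_2) = 10×22/69 = 3.19 V. With the source grounded, V_GS = V_G = 3.19 V.
Assume saturation: I_D = (k_n/2)(V_GS − V_t)² = (1/2)×(3.19 − 2)² = 0.5×1.19² = 0.706 mA.
V_DS = V_DD − I_D·R_D = 10 − 0.706×5.6 = 6.05 V.
Saturation requires V_DS ≥ V_GS − V_t = 1.19 V; 6.05 ≥ 1.19 ✓.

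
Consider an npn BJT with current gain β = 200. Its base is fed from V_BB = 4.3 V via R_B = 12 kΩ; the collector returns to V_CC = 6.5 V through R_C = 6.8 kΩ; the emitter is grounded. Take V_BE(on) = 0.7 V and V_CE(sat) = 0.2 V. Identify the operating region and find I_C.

saturation; I_C ≈ 0.93 mA

Assume active: I_B = (4.3 − 0.7)/12 = 0.3 mA, giving I_C = β·I_B = 60 mA.
But then V_CE = 6.5 − 60×6.8 = -402 V < V_CE(sat) = 0.2 V — impossible in the active region.
So the transistor is saturated. With V_CE = 0.2 V, I_C = (V_CC − 0.2)/R_C = 6.3/6.8 = 0.926 mA.
Check: β·I_B = 60 mA > I_C = 0.926 mA, confirming saturation.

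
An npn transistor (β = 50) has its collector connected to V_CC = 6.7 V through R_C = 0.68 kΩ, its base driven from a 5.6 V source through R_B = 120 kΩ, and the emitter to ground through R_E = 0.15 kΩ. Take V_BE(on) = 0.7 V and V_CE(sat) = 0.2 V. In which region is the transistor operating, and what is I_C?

active; I_C ≈ 1.9 mA

Assume active. Base-emitter loop: I_B = (V_BB − V_BE)/(R_B + (β+1)R_E) = (5.6 − 0.7)/(120 + 51×0.15) = 0.0384 mA.
I_C = β·I_B = 50×0.0384 = 1.92 mA.
V_CE = V_CC − I_C·R_C − I_E·R_E = 6.7 − 1.92×0.68 − 1.96×0.15 = 5.1 V > V_CE(sat), so the active-region assumption holds.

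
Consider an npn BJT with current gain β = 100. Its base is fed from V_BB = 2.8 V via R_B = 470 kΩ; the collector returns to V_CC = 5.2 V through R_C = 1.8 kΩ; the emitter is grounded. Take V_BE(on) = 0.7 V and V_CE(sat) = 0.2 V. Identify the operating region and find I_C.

Assume active. Base-emitter loop: I_B = (V_BB − V_BE)/R_B = (2.8 − 0.7)/470 = 0.00447 mA.
I_C = β·I_B = 100×0.00447 = 0.447 mA.
V_CE = V_CC − I_C·R_C = 5.2 − 0.447×1.8 = 4.4 V > V_CE(sat), so the active-region assumption holds.

active; I_C ≈ 0.45 mA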